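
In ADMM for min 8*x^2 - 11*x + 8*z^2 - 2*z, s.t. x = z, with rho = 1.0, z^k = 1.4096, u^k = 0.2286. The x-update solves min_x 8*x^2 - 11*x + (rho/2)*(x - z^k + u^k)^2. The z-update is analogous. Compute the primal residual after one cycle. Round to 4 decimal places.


ADMM iteration with rho = 1.0, z^k = 1.4096, u^k = 0.2286
Step 1: x-update.
Minimize 8*x^2 - 11*x + (1.0/2)*(x - 1.4096 + 0.2286)^2
FOC: (2*8 + 1.0)*x = 11 + 1.0*(1.4096 - 0.2286)
x^{k+1} = 0.7165
Step 2: z-update.
Minimize 8*z^2 - 2*z + (1.0/2)*(0.7165 - z + 0.2286)^2
FOC: (2*8 + 1.0)*z = 2 + 1.0*(0.7165 + 0.2286)
z^{k+1} = 0.1732
Step 3: u-update.
u^{k+1} = 0.2286 + 0.7165 - 0.1732 = 0.7719
Step 4: Primal residual = |0.7165 - 0.1732| = 0.5433


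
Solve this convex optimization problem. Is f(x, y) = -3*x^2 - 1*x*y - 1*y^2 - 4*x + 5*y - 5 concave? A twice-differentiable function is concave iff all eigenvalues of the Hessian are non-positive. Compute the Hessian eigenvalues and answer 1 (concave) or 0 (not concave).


The Hessian of f(x,y) = -3*x^2 - 1*x*y - 1*y^2 - 4*x + 5*y - 5 is:
H = [[-6, -1], [-1, -2]]
Trace = -6 - 2 = -8
Determinant = -6*-2 - (-1)^2 = 11
Discriminant = (-8)^2 - 4*11 = 20.0
Eigenvalues: lambda_1 = -6.2361, lambda_2 = -1.7639
The function is concave.

1


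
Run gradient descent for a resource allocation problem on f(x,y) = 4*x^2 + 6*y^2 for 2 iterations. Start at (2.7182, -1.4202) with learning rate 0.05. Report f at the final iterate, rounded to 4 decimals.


Gradient descent on f(x,y) = 4*x^2 + 6*y^2.
Starting point: (2.7182, -1.4202), alpha = 0.05
Step 1: grad_x = 2*4*2.7182 = 21.7456, grad_y = 2*6*-1.4202 = -17.0424
  x_1 = 2.7182 - 0.05*21.7456 = 1.6309
  y_1 = -1.4202 - 0.05*-17.0424 = -0.5681
Step 2: grad_x = 2*4*1.6309 = 13.0474, grad_y = 2*6*-0.5681 = -6.817
  x_2 = 1.6309 - 0.05*13.0474 = 0.9786
  y_2 = -0.5681 - 0.05*-6.817 = -0.2272
f(0.9786, -0.2272) = 4*0.9786^2 + 6*(-0.2272)^2 = 4.1401


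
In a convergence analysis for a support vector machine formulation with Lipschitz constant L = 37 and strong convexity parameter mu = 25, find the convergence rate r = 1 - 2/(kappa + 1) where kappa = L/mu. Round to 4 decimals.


Step 1: Compute the condition number.
kappa = L/mu = 37/25 = 1.48
Step 2: Compute the convergence rate.
r = 1 - 2/(kappa + 1) = 1 - 2*mu/(L + mu) = (L - mu)/(L + mu) = 12/62 = 0.1935


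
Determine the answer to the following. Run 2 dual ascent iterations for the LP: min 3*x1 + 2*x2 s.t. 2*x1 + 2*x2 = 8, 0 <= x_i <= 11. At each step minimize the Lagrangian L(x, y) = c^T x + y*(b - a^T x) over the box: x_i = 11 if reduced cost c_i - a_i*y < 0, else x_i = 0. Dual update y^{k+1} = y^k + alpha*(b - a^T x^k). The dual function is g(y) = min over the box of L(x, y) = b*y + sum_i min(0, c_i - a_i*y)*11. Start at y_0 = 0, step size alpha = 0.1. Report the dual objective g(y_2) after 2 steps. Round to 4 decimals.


Dual ascent for LP: min 3*x1 + 2*x2, 2*x1 + 2*x2 = 8, 0 <= x_i <= 11
Step 1: y^k = 0.0, reduced costs: (3.0, 2.0)
  x^k = (0.0, 0.0), subgradient = b - a^T x = 8.0
  y^{k+1} = 0.0 + 0.1*8.0 = 0.8
Step 2: y^k = 0.8, reduced costs: (1.4, 0.4)
  x^k = (0.0, 0.0), subgradient = b - a^T x = 8.0
  y^{k+1} = 0.8 + 0.1*8.0 = 1.6
Dual objective at y_2 = 1.6: reduced costs (-0.2, -1.2), box minimizer x = (11.0, 11.0)
g(y_2) = b*y + (c1 - a1*y)*x1 + (c2 - a2*y)*x2 = 8*1.6 + (-0.2)*11.0 + (-1.2)*11.0 = 12.8 - 2.2 - 13.2 = -2.6


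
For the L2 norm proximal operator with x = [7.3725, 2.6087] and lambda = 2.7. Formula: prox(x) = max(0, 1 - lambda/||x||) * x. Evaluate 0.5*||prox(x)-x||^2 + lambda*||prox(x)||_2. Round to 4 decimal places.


Step 1: Compute ||x||.
||x|| = 7.8204
Step 2: Compute scaling factor.
scale = max(0, 1 - 2.7/7.8204) = 0.6548
Step 3: prox(x) = [4.8271, 1.708]
||prox(x)|| = 5.1204
Step 4: Proximal objective.
0.5*||prox-x||^2 = 3.645
lambda*||prox|| = 13.8251
Total = 17.4702


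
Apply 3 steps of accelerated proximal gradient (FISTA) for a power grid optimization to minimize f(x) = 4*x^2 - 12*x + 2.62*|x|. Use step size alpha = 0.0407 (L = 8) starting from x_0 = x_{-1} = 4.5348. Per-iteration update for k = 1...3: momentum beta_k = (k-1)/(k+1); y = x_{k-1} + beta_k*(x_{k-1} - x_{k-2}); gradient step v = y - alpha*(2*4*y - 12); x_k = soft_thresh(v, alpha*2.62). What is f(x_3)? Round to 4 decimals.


FISTA on f(x) = 4*x^2 - 12*x + 2.62*|x|
L = 8, alpha = 0.0407
Iteration 1: beta = 0.0, y = 4.5348 + 0.0*(4.5348 - 4.5348) = 4.5348
  grad(y) = 24.2784, v = y - alpha*grad = 3.5467
  prox(v) = soft_thresh(3.5467, 0.1066) = 3.44
Iteration 2: beta = 0.3333, y = 3.44 + 0.3333*(3.44 - 4.5348) = 3.0751
  grad(y) = 12.6009, v = y - alpha*grad = 2.5623
  prox(v) = soft_thresh(2.5623, 0.1066) = 2.4556
Iteration 3: beta = 0.5, y = 2.4556 + 0.5*(2.4556 - 3.44) = 1.9634
  grad(y) = 3.7073, v = y - alpha*grad = 1.8125
  prox(v) = soft_thresh(1.8125, 0.1066) = 1.7059
f(x_3) = 4*1.7059^2 - 12*1.7059 + 2.62*|1.7059| = -4.361


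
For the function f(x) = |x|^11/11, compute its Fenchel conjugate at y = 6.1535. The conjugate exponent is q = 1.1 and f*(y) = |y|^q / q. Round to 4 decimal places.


The conjugate exponent q satisfies 1/p + 1/q = 1.
p = 11, so q = 11/(11 - 1) = 1.1
|y|^q = 6.1535^1.1 = 7.3796
f*(6.1535) = 7.3796 / 1.1 = 6.7088


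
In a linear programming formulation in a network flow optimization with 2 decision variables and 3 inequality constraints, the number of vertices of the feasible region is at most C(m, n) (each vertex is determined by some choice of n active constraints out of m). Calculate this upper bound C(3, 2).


Each vertex corresponds to some choice of n active constraints out of m, so the number of vertices is at most C(m, n) = m! / (n!(m-n)!).
m = 3, n = 2
Numerator: 3 * 2
Denominator: 2! = 2
C(3, 2) = 3


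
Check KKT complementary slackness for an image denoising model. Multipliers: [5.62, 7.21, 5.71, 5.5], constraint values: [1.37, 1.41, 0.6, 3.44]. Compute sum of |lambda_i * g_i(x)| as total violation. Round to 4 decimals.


KKT complementary slackness check:
lambda_1 * g_1 = 5.62 * 1.37 = 7.6994
lambda_2 * g_2 = 7.21 * 1.41 = 10.1661
lambda_3 * g_3 = 5.71 * 0.6 = 3.426
lambda_4 * g_4 = 5.5 * 3.44 = 18.92
Total violation = 7.6994 + 10.1661 + 3.426 + 18.92 = 40.2115


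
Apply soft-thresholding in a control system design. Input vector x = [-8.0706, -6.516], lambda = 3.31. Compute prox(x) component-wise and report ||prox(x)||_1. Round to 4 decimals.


Soft-thresholding with lambda = 3.31:
prox(-8.0706) = sign(-8.0706)*max(|-8.0706| - 3.31, 0) = -4.7606
prox(-6.516) = sign(-6.516)*max(|-6.516| - 3.31, 0) = -3.206
prox(x) = [-4.7606, -3.206]
||prox(x)||_1 = 4.7606 + 3.206 = 7.9666


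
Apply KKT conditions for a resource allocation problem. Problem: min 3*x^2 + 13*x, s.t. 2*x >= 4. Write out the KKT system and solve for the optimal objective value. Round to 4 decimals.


Step 1: Try lambda = 0 (constraint inactive).
x_unc = -13/(2*3) = -2.1667
Check: 2*-2.1667 = -4.3334 < 4 -- violated!
Step 2: Constraint must be active: 2*x = 4
x* = 4/2 = 2.0
lambda = (2*3*2.0 + 13)/2 = 12.5
Step 3: Compute optimal value.
f(x*) = 3*2.0^2 + 13*2.0 = 38.0


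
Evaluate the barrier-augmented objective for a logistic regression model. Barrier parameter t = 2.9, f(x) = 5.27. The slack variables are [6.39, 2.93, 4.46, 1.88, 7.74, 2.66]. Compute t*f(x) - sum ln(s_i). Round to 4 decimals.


Step 1: Compute log-barrier.
ln values: [1.8547, 1.075, 1.4951, 0.6313, 2.0464, 0.9783]
phi = -(1.8547 + 1.075 + 1.4951 + 0.6313 + 2.0464 + 0.9783) = -8.0809
Step 2: Compute augmented objective.
t*f(x) = 2.9*5.27 = 15.283
Total = 15.283 - 8.0809 = 7.2021


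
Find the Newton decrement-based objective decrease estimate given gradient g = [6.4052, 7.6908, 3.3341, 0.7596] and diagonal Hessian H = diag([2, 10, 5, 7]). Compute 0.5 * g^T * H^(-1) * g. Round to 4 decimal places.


Step 1: H is diagonal, so H^(-1) * g = [3.2026, 0.7691, 0.6668, 0.1085].
Step 2: g^T H^(-1) g = sum_i g_i^2 / H_ii
  = (6.4052)^2/2 + (7.6908)^2/10 + (3.3341)^2/5 + (0.7596)^2/7
  = 20.5133 + 5.9148 + 2.2232 + 0.0824 = 28.7338
Step 3: Objective decrease = 0.5 * g^T H^(-1) g = 14.3669


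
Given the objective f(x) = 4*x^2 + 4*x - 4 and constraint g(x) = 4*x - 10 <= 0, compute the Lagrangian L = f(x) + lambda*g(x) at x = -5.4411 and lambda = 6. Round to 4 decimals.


Step 1: Evaluate f(x).
f(-5.4411) = 4*(-5.4411)^2 + 4*(-5.4411) - 4 = 92.6579
Step 2: Evaluate g(x).
g(-5.4411) = 4*-5.4411 - 10 = -31.7644
Step 3: Compute Lagrangian.
L = 92.6579 + 6*-31.7644 = -97.9285


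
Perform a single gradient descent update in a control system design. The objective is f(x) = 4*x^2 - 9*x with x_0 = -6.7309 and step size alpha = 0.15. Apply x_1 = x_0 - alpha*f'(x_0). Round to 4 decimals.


We compute the gradient at x_0 and apply the update.
f'(x) = 8*x - 9
f'(-6.7309) = 8*-6.7309 - 9 = -62.8472
x_1 = -6.7309 - 0.15*-62.8472 = 2.6962


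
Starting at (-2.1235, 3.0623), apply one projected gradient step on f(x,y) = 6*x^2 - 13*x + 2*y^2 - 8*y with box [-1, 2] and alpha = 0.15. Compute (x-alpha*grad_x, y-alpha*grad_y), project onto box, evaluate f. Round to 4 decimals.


Step 1: Compute gradient at (-2.1235, 3.0623).
grad_x = 2*6*-2.1235 - 13 = -38.482
grad_y = 2*2*3.0623 - 8 = 4.2492
Step 2: Gradient step.
x_raw = -2.1235 - 0.15*-38.482 = 3.6488
y_raw = 3.0623 - 0.15*4.2492 = 2.4249
Step 3: Project onto [-1, 2].
x_proj = clip(3.6488) = 2.0
y_proj = clip(2.4249) = 2.0
Step 4: Evaluate f.
f(2.0, 2.0) = -10.0


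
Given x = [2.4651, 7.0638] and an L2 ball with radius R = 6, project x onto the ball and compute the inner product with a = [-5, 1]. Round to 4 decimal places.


Step 1: Compute ||x|| (intermediates to 6 decimals).
||x|| = sqrt(2.4651^2 + 7.0638^2) = 7.481577
Step 2: Project.
Since ||x|| > R, scale = R/||x|| = 6/7.481577 = 0.80197, proj(x) = scale * x
proj(x) = [1.976936, 5.664956]
Step 3: Dot product.
a^T * proj(x) = -5*1.976936 + 1*5.664956 = -4.2197


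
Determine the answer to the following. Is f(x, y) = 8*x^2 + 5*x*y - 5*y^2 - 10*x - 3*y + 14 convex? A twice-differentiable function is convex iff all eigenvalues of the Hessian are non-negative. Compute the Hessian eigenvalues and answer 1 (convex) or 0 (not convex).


The Hessian of f(x,y) = 8*x^2 + 5*x*y - 5*y^2 - 10*x - 3*y + 14 is:
H = [[16, 5], [5, -10]]
Trace = 16 - 10 = 6
Determinant = 16*-10 - (5)^2 = -185
Discriminant = (6)^2 - 4*-185 = 776.0
Eigenvalues: lambda_1 = -10.9284, lambda_2 = 16.9284
The function is not convex.

0


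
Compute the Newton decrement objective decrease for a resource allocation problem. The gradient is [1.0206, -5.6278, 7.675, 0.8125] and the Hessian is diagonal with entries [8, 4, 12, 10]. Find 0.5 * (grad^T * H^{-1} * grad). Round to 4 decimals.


Step 1: H is diagonal, so H^(-1) * g = [0.1276, -1.407, 0.6396, 0.0813].
Step 2: g^T H^(-1) g = sum_i g_i^2 / H_ii
  = (1.0206)^2/8 + (-5.6278)^2/4 + (7.675)^2/12 + (0.8125)^2/10
  = 0.1302 + 7.918 + 4.9088 + 0.066 = 13.0231
Step 3: Objective decrease = 0.5 * g^T H^(-1) g = 6.5115


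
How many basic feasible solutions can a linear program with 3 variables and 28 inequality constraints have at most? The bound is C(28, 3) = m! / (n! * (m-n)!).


Each vertex corresponds to some choice of n active constraints out of m, so the number of vertices is at most C(m, n) = m! / (n!(m-n)!).
m = 28, n = 3
Numerator: 28 * 27 * 26
Denominator: 3! = 6
C(28, 3) = 3276


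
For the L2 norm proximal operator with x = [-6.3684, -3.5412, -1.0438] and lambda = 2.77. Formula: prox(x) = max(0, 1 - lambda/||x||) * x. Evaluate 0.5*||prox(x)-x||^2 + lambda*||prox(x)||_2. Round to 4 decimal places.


Step 1: Compute ||x||.
||x|| = 7.3611
Step 2: Compute scaling factor.
scale = max(0, 1 - 2.77/7.3611) = 0.6237
Step 3: prox(x) = [-3.972, -2.2086, -0.651]
||prox(x)|| = 4.5911
Step 4: Proximal objective.
0.5*||prox-x||^2 = 3.8365
lambda*||prox|| = 12.7173
Total = 16.5539


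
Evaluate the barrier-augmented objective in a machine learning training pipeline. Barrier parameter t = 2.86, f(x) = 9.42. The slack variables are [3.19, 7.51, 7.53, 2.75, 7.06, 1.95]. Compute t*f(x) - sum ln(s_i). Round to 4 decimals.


Step 1: Compute log-barrier.
ln values: [1.16, 2.0162, 2.0189, 1.0116, 1.9544, 0.6678]
phi = -(1.16 + 2.0162 + 2.0189 + 1.0116 + 1.9544 + 0.6678) = -8.829
Step 2: Compute augmented objective.
t*f(x) = 2.86*9.42 = 26.9412
Total = 26.9412 - 8.829 = 18.1122


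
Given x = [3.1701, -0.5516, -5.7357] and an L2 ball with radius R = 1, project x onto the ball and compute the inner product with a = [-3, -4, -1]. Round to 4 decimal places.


Step 1: Compute ||x|| (intermediates to 6 decimals).
||x|| = sqrt(3.1701^2 + (-0.5516)^2 + (-5.7357)^2) = 6.576629
Step 2: Project.
Since ||x|| > R, scale = R/||x|| = 1/6.576629 = 0.152054, proj(x) = scale * x
proj(x) = [0.482026, -0.083873, -0.872136]
Step 3: Dot product.
a^T * proj(x) = -3*0.482026 - 4*(-0.083873) - 1*(-0.872136) = -0.2385


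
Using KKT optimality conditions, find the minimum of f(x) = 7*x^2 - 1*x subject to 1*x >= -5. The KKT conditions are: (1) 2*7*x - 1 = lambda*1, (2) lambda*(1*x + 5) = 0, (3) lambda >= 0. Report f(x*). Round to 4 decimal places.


Step 1: Try lambda = 0 (constraint inactive).
Stationarity: 2*7*x - 1 = 0
x* = 1/(2*7) = 1/14 = 0.0714 (rounded; the exact value 1/14 is used below)
Check constraint: 1*0.0714 = 0.0714 >= -5 -- satisfied.
Step 2: Compute optimal value.
f(x*) = 7*(1/14)^2 - 1*(1/14) = -0.0357


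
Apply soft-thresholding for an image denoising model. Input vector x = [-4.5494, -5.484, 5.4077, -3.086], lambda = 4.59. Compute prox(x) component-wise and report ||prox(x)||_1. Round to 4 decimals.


Soft-thresholding with lambda = 4.59:
prox(-4.5494) = sign(-4.5494)*max(|-4.5494| - 4.59, 0) = 0.0
prox(-5.484) = sign(-5.484)*max(|-5.484| - 4.59, 0) = -0.894
prox(5.4077) = sign(5.4077)*max(|5.4077| - 4.59, 0) = 0.8177
prox(-3.086) = sign(-3.086)*max(|-3.086| - 4.59, 0) = 0.0
prox(x) = [0.0, -0.894, 0.8177, 0.0]
||prox(x)||_1 = 0.0 + 0.894 + 0.8177 + 0.0 = 1.7117


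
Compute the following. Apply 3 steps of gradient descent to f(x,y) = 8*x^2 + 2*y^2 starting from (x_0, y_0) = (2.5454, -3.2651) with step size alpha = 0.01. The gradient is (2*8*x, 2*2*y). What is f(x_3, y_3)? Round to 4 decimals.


Gradient descent on f(x,y) = 8*x^2 + 2*y^2.
Starting point: (2.5454, -3.2651), alpha = 0.01
Step 1: grad_x = 2*8*2.5454 = 40.7264, grad_y = 2*2*-3.2651 = -13.0604
  x_1 = 2.5454 - 0.01*40.7264 = 2.1381
  y_1 = -3.2651 - 0.01*-13.0604 = -3.1345
Step 2: grad_x = 2*8*2.1381 = 34.2102, grad_y = 2*2*-3.1345 = -12.538
  x_2 = 2.1381 - 0.01*34.2102 = 1.796
  y_2 = -3.1345 - 0.01*-12.538 = -3.0091
Step 3: grad_x = 2*8*1.796 = 28.7365, grad_y = 2*2*-3.0091 = -12.0365
  x_3 = 1.796 - 0.01*28.7365 = 1.5087
  y_3 = -3.0091 - 0.01*-12.0365 = -2.8888
f(1.5087, -2.8888) = 8*1.5087^2 + 2*(-2.8888)^2 = 34.8984


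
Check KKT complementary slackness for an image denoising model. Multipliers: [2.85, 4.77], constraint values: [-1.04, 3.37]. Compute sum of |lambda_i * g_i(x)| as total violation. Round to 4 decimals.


KKT complementary slackness check:
lambda_1 * g_1 = 2.85 * -1.04 = -2.964
lambda_2 * g_2 = 4.77 * 3.37 = 16.0749
Total violation = 2.964 + 16.0749 = 19.0389


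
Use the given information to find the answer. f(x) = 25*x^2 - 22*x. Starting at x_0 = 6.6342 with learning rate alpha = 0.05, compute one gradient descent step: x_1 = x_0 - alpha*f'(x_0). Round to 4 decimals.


We compute the gradient at x_0 and apply the update.
f'(x) = 50*x - 22
f'(6.6342) = 50*6.6342 - 22 = 309.71
x_1 = 6.6342 - 0.05*309.71 = -8.8513


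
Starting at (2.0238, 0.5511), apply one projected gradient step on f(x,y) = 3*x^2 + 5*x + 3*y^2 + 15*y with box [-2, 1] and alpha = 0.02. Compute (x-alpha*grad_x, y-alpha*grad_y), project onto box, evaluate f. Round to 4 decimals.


Step 1: Compute gradient at (2.0238, 0.5511).
grad_x = 2*3*2.0238 + 5 = 17.1428
grad_y = 2*3*0.5511 + 15 = 18.3066
Step 2: Gradient step.
x_raw = 2.0238 - 0.02*17.1428 = 1.6809
y_raw = 0.5511 - 0.02*18.3066 = 0.185
Step 3: Project onto [-2, 1].
x_proj = clip(1.6809) = 1.0
y_proj = clip(0.185) = 0.185
Step 4: Evaluate f.
f(1.0, 0.185) = 10.8772


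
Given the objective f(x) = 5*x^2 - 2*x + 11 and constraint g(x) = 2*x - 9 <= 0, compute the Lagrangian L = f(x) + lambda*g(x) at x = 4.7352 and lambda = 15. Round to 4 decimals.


Step 1: Evaluate f(x).
f(4.7352) = 5*4.7352^2 - 2*4.7352 + 11 = 113.6402
Step 2: Evaluate g(x).
g(4.7352) = 2*4.7352 - 9 = 0.4704
Step 3: Compute Lagrangian.
L = 113.6402 + 15*0.4704 = 120.6962


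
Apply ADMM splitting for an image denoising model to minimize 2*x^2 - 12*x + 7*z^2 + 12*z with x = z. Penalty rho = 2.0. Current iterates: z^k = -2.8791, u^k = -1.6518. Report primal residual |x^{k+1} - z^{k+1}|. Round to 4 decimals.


ADMM iteration with rho = 2.0, z^k = -2.8791, u^k = -1.6518
Step 1: x-update.
Minimize 2*x^2 - 12*x + (2.0/2)*(x + 2.8791 - 1.6518)^2
FOC: (2*2 + 2.0)*x = 12 + 2.0*(-2.8791 + 1.6518)
x^{k+1} = 1.5909
Step 2: z-update.
Minimize 7*z^2 + 12*z + (2.0/2)*(1.5909 - z - 1.6518)^2
FOC: (2*7 + 2.0)*z = -12 + 2.0*(1.5909 - 1.6518)
z^{k+1} = -0.7576
Step 3: u-update.
u^{k+1} = -1.6518 + 1.5909 + 0.7576 = 0.6967
Step 4: Primal residual = |1.5909 + 0.7576| = 2.3485


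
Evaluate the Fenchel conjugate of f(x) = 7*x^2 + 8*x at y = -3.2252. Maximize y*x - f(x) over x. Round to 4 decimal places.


f*(y) = sup_x {y*x - a*x^2 - b*x} = sup_x {(y-b)*x - a*x^2}
FOC: (y - b) - 2a*x = 0 => x* = (y - b)/(2a)
x* = (-3.2252 - 8)/(2*7) = -0.8018
f*(-3.2252) = (y-b)^2/(4a) = (-3.2252 - 8)^2/(4*7)
= 126.0051/28 = 4.5002


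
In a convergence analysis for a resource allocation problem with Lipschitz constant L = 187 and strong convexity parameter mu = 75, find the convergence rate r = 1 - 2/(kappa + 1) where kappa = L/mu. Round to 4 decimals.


Step 1: Compute the condition number.
kappa = L/mu = 187/75 = 2.4933
Step 2: Compute the convergence rate.
r = 1 - 2/(kappa + 1) = 1 - 2*mu/(L + mu) = (L - mu)/(L + mu) = 112/262 = 0.4275


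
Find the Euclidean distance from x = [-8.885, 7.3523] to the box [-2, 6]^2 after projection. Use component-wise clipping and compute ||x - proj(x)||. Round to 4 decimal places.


Project each component onto [-2, 6].
clip(-8.885) = -2.0, clip(7.3523) = 6.0
Projection = [-2.0, 6.0]
Squared diffs: [47.4032, 1.8287]
Distance = sqrt(49.2319) = 7.0165


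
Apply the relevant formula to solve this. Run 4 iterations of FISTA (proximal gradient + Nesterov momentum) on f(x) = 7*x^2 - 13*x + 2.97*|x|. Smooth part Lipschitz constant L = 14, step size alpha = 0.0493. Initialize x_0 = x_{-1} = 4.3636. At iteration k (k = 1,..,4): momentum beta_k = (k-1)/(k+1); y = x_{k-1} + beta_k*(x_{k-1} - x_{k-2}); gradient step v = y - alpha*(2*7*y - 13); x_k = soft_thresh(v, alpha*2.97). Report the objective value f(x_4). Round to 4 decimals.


FISTA on f(x) = 7*x^2 - 13*x + 2.97*|x|
L = 14, alpha = 0.0493
Iteration 1: beta = 0.0, y = 4.3636 + 0.0*(4.3636 - 4.3636) = 4.3636
  grad(y) = 48.0904, v = y - alpha*grad = 1.9927
  prox(v) = soft_thresh(1.9927, 0.1464) = 1.8463
Iteration 2: beta = 0.3333, y = 1.8463 + 0.3333*(1.8463 - 4.3636) = 1.0072
  grad(y) = 1.1012, v = y - alpha*grad = 0.9529
  prox(v) = soft_thresh(0.9529, 0.1464) = 0.8065
Iteration 3: beta = 0.5, y = 0.8065 + 0.5*(0.8065 - 1.8463) = 0.2866
  grad(y) = -8.9874, v = y - alpha*grad = 0.7297
  prox(v) = soft_thresh(0.7297, 0.1464) = 0.5833
Iteration 4: beta = 0.6, y = 0.5833 + 0.6*(0.5833 - 0.8065) = 0.4493
  grad(y) = -6.7094, v = y - alpha*grad = 0.7801
  prox(v) = soft_thresh(0.7801, 0.1464) = 0.6337
f(x_4) = 7*0.6337^2 - 13*0.6337 + 2.97*|0.6337| = -3.545


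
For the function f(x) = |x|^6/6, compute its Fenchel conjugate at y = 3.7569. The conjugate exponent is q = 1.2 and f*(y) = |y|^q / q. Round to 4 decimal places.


The conjugate exponent q satisfies 1/p + 1/q = 1.
p = 6, so q = 6/(6 - 1) = 1.2
|y|^q = 3.7569^1.2 = 4.8955
f*(3.7569) = 4.8955 / 1.2 = 4.0796


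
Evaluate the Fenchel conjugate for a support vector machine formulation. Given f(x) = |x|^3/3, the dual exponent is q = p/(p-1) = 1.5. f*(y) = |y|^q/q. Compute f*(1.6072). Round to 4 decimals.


The conjugate exponent q satisfies 1/p + 1/q = 1.
p = 3, so q = 3/(3 - 1) = 1.5
|y|^q = 1.6072^1.5 = 2.0375
f*(1.6072) = 2.0375 / 1.5 = 1.3584


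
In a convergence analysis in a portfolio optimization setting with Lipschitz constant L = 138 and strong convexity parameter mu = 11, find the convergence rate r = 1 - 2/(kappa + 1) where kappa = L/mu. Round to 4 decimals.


Step 1: Compute the condition number.
kappa = L/mu = 138/11 = 12.5455
Step 2: Compute the convergence rate.
r = 1 - 2/(kappa + 1) = 1 - 2*mu/(L + mu) = (L - mu)/(L + mu) = 127/149 = 0.8523


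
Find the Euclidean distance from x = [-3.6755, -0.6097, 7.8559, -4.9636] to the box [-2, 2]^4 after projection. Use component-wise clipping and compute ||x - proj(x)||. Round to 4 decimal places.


Project each component onto [-2, 2].
clip(-3.6755) = -2.0, clip(-0.6097) = -0.6097, clip(7.8559) = 2.0, clip(-4.9636) = -2.0
Projection = [-2.0, -0.6097, 2.0, -2.0]
Squared diffs: [2.8073, 0.0, 34.2916, 8.7829]
Distance = sqrt(45.8818) = 6.7736


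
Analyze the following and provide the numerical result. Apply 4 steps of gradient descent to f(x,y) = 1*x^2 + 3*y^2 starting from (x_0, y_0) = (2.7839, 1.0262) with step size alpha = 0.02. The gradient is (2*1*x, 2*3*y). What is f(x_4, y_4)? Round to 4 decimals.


Gradient descent on f(x,y) = 1*x^2 + 3*y^2.
Starting point: (2.7839, 1.0262), alpha = 0.02
Step 1: grad_x = 2*1*2.7839 = 5.5678, grad_y = 2*3*1.0262 = 6.1572
  x_1 = 2.7839 - 0.02*5.5678 = 2.6725
  y_1 = 1.0262 - 0.02*6.1572 = 0.9031
Step 2: grad_x = 2*1*2.6725 = 5.3451, grad_y = 2*3*0.9031 = 5.4183
  x_2 = 2.6725 - 0.02*5.3451 = 2.5656
  y_2 = 0.9031 - 0.02*5.4183 = 0.7947
Step 3: grad_x = 2*1*2.5656 = 5.1313, grad_y = 2*3*0.7947 = 4.7681
  x_3 = 2.5656 - 0.02*5.1313 = 2.463
  y_3 = 0.7947 - 0.02*4.7681 = 0.6993
Step 4: grad_x = 2*1*2.463 = 4.926, grad_y = 2*3*0.6993 = 4.196
  x_4 = 2.463 - 0.02*4.926 = 2.3645
  y_4 = 0.6993 - 0.02*4.196 = 0.6154
f(2.3645, 0.6154) = 1*2.3645^2 + 3*0.6154^2 = 6.727


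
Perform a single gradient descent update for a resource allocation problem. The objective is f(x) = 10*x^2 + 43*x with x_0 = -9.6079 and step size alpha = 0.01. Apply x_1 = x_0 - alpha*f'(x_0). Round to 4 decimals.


We compute the gradient at x_0 and apply the update.
f'(x) = 20*x + 43
f'(-9.6079) = 20*-9.6079 + 43 = -149.158
x_1 = -9.6079 - 0.01*-149.158 = -8.1163


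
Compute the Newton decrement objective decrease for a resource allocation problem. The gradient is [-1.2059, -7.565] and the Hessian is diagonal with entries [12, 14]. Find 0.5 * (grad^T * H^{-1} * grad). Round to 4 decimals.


Step 1: H is diagonal, so H^(-1) * g = [-0.1005, -0.5404].
Step 2: g^T H^(-1) g = sum_i g_i^2 / H_ii
  = (-1.2059)^2/12 + (-7.565)^2/14
  = 0.1212 + 4.0878 = 4.209
Step 3: Objective decrease = 0.5 * g^T H^(-1) g = 2.1045


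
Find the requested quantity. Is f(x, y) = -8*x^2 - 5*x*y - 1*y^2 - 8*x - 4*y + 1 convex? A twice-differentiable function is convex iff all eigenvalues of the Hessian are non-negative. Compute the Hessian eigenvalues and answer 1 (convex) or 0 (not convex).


The Hessian of f(x,y) = -8*x^2 - 5*x*y - 1*y^2 - 8*x - 4*y + 1 is:
H = [[-16, -5], [-5, -2]]
Trace = -16 - 2 = -18
Determinant = -16*-2 - (-5)^2 = 7
Discriminant = (-18)^2 - 4*7 = 296.0
Eigenvalues: lambda_1 = -17.6023, lambda_2 = -0.3977
The function is not convex.

0


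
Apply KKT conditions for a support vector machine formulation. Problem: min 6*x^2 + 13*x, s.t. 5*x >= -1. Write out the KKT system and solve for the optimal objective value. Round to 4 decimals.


Step 1: Try lambda = 0 (constraint inactive).
x_unc = -13/(2*6) = -1.0833
Check: 5*-1.0833 = -5.4165 < -1 -- violated!
Step 2: Constraint must be active: 5*x = -1
x* = -1/5 = -0.2
lambda = (2*6*(-0.2) + 13)/5 = 2.12
Step 3: Compute optimal value.
f(x*) = 6*(-0.2)^2 + 13*(-0.2) = -2.36


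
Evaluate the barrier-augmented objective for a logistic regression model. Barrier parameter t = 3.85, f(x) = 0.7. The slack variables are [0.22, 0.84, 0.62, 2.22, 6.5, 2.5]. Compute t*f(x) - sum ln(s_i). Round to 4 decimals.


Step 1: Compute log-barrier.
ln values: [-1.5141, -0.1744, -0.478, 0.7975, 1.8718, 0.9163]
phi = -(-1.5141 - 0.1744 - 0.478 + 0.7975 + 1.8718 + 0.9163) = -1.4191
Step 2: Compute augmented objective.
t*f(x) = 3.85*0.7 = 2.695
Total = 2.695 - 1.4191 = 1.2759


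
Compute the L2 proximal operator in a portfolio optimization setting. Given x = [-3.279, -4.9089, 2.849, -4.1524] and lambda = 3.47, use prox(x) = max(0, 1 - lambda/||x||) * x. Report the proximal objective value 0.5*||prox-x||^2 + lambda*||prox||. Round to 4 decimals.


Step 1: Compute ||x||.
||x|| = 7.7594
Step 2: Compute scaling factor.
scale = max(0, 1 - 3.47/7.7594) = 0.5528
Step 3: prox(x) = [-1.8126, -2.7136, 1.5749, -2.2954]
||prox(x)|| = 4.2894
Step 4: Proximal objective.
0.5*||prox-x||^2 = 6.0205
lambda*||prox|| = 14.8842
Total = 20.9047


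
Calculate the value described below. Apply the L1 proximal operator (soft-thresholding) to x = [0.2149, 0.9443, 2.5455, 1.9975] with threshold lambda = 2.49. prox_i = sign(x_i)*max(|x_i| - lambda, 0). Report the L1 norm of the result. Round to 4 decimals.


Soft-thresholding with lambda = 2.49:
prox(0.2149) = sign(0.2149)*max(|0.2149| - 2.49, 0) = 0.0
prox(0.9443) = sign(0.9443)*max(|0.9443| - 2.49, 0) = 0.0
prox(2.5455) = sign(2.5455)*max(|2.5455| - 2.49, 0) = 0.0555
prox(1.9975) = sign(1.9975)*max(|1.9975| - 2.49, 0) = 0.0
prox(x) = [0.0, 0.0, 0.0555, 0.0]
||prox(x)||_1 = 0.0 + 0.0 + 0.0555 + 0.0 = 0.0555


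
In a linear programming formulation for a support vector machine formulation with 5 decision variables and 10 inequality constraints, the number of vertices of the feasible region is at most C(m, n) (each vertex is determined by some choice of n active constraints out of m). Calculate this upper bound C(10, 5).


Each vertex corresponds to some choice of n active constraints out of m, so the number of vertices is at most C(m, n) = m! / (n!(m-n)!).
m = 10, n = 5
Numerator: 10 * 9 * 8 * 7 * 6
Denominator: 5! = 120
C(10, 5) = 252


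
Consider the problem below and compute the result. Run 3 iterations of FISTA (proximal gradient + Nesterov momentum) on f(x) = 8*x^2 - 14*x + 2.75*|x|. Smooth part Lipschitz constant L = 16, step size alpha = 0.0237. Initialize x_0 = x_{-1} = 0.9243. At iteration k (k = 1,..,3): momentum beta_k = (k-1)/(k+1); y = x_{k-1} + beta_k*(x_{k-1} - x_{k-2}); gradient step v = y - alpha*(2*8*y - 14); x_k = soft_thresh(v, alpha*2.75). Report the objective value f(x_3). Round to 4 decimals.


FISTA on f(x) = 8*x^2 - 14*x + 2.75*|x|
L = 16, alpha = 0.0237
Iteration 1: beta = 0.0, y = 0.9243 + 0.0*(0.9243 - 0.9243) = 0.9243
  grad(y) = 0.7888, v = y - alpha*grad = 0.9056
  prox(v) = soft_thresh(0.9056, 0.0652) = 0.8404
Iteration 2: beta = 0.3333, y = 0.8404 + 0.3333*(0.8404 - 0.9243) = 0.8125
  grad(y) = -1.0004, v = y - alpha*grad = 0.8362
  prox(v) = soft_thresh(0.8362, 0.0652) = 0.771
Iteration 3: beta = 0.5, y = 0.771 + 0.5*(0.771 - 0.8404) = 0.7363
  grad(y) = -2.2192, v = y - alpha*grad = 0.7889
  prox(v) = soft_thresh(0.7889, 0.0652) = 0.7237
f(x_3) = 8*0.7237^2 - 14*0.7237 + 2.75*|0.7237| = -3.9517


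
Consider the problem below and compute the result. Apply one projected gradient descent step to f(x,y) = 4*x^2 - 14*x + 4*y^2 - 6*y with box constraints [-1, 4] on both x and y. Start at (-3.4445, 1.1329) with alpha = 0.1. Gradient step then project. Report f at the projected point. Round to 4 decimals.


Step 1: Compute gradient at (-3.4445, 1.1329).
grad_x = 2*4*-3.4445 - 14 = -41.556
grad_y = 2*4*1.1329 - 6 = 3.0632
Step 2: Gradient step.
x_raw = -3.4445 - 0.1*-41.556 = 0.7111
y_raw = 1.1329 - 0.1*3.0632 = 0.8266
Step 3: Project onto [-1, 4].
x_proj = clip(0.7111) = 0.7111
y_proj = clip(0.8266) = 0.8266
Step 4: Evaluate f.
f(0.7111, 0.8266) = -10.1593


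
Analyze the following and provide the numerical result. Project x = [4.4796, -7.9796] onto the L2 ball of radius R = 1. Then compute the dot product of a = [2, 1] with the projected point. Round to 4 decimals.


Step 1: Compute ||x|| (intermediates to 6 decimals).
||x|| = sqrt(4.4796^2 + (-7.9796)^2) = 9.151002
Step 2: Project.
Since ||x|| > R, scale = R/||x|| = 1/9.151002 = 0.109278, proj(x) = scale * x
proj(x) = [0.489522, -0.871995]
Step 3: Dot product.
a^T * proj(x) = 2*0.489522 + 1*(-0.871995) = 0.107


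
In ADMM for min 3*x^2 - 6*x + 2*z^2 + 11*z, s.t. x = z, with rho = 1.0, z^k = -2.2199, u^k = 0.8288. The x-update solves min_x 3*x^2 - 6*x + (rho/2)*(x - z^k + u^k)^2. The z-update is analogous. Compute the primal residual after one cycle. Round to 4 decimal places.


ADMM iteration with rho = 1.0, z^k = -2.2199, u^k = 0.8288
Step 1: x-update.
Minimize 3*x^2 - 6*x + (1.0/2)*(x + 2.2199 + 0.8288)^2
FOC: (2*3 + 1.0)*x = 6 + 1.0*(-2.2199 - 0.8288)
x^{k+1} = 0.4216
Step 2: z-update.
Minimize 2*z^2 + 11*z + (1.0/2)*(0.4216 - z + 0.8288)^2
FOC: (2*2 + 1.0)*z = -11 + 1.0*(0.4216 + 0.8288)
z^{k+1} = -1.9499
Step 3: u-update.
u^{k+1} = 0.8288 + 0.4216 + 1.9499 = 3.2003
Step 4: Primal residual = |0.4216 + 1.9499| = 2.3715


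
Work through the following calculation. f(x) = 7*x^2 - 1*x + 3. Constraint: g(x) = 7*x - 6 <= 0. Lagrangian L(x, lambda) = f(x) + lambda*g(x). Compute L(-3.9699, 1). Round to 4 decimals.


Step 1: Evaluate f(x).
f(-3.9699) = 7*(-3.9699)^2 - 1*(-3.9699) + 3 = 117.2906
Step 2: Evaluate g(x).
g(-3.9699) = 7*-3.9699 - 6 = -33.7893
Step 3: Compute Lagrangian.
L = 117.2906 + 1*-33.7893 = 83.5013


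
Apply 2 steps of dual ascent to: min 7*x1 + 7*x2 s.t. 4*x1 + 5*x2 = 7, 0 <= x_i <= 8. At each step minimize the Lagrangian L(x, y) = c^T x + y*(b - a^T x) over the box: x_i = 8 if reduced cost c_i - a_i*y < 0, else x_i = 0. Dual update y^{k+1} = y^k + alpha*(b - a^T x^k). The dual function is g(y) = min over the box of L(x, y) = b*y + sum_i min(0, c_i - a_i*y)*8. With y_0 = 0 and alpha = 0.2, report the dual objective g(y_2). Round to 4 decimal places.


Dual ascent for LP: min 7*x1 + 7*x2, 4*x1 + 5*x2 = 7, 0 <= x_i <= 8
Step 1: y^k = 0.0, reduced costs: (7.0, 7.0)
  x^k = (0.0, 0.0), subgradient = b - a^T x = 7.0
  y^{k+1} = 0.0 + 0.2*7.0 = 1.4
Step 2: y^k = 1.4, reduced costs: (1.4, 0.0)
  x^k = (0.0, 0.0), subgradient = b - a^T x = 7.0
  y^{k+1} = 1.4 + 0.2*7.0 = 2.8
Dual objective at y_2 = 2.8: reduced costs (-4.2, -7.0), box minimizer x = (8.0, 8.0)
g(y_2) = b*y + (c1 - a1*y)*x1 + (c2 - a2*y)*x2 = 7*2.8 + (-4.2)*8.0 + (-7.0)*8.0 = 19.6 - 33.6 - 56.0 = -70.0


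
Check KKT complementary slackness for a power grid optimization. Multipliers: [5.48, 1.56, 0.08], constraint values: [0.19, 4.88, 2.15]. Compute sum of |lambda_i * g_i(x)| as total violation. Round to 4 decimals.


KKT complementary slackness check:
lambda_1 * g_1 = 5.48 * 0.19 = 1.0412
lambda_2 * g_2 = 1.56 * 4.88 = 7.6128
lambda_3 * g_3 = 0.08 * 2.15 = 0.172
Total violation = 1.0412 + 7.6128 + 0.172 = 8.826


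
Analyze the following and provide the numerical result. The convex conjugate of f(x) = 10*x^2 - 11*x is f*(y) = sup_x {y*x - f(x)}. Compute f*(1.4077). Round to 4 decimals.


f*(y) = sup_x {y*x - a*x^2 - b*x} = sup_x {(y-b)*x - a*x^2}
FOC: (y - b) - 2a*x = 0 => x* = (y - b)/(2a)
x* = (1.4077 + 11)/(2*10) = 0.6204
f*(1.4077) = (y-b)^2/(4a) = (1.4077 + 11)^2/(4*10)
= 153.951/40 = 3.8488


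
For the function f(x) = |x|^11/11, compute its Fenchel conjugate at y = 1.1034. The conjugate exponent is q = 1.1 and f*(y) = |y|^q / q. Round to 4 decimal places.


The conjugate exponent q satisfies 1/p + 1/q = 1.
p = 11, so q = 11/(11 - 1) = 1.1
|y|^q = 1.1034^1.1 = 1.1143
f*(1.1034) = 1.1143 / 1.1 = 1.013


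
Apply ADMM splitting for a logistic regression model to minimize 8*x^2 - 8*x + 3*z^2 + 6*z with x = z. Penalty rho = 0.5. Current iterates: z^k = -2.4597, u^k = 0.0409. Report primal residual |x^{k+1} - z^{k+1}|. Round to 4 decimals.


ADMM iteration with rho = 0.5, z^k = -2.4597, u^k = 0.0409
Step 1: x-update.
Minimize 8*x^2 - 8*x + (0.5/2)*(x + 2.4597 + 0.0409)^2
FOC: (2*8 + 0.5)*x = 8 + 0.5*(-2.4597 - 0.0409)
x^{k+1} = 0.4091
Step 2: z-update.
Minimize 3*z^2 + 6*z + (0.5/2)*(0.4091 - z + 0.0409)^2
FOC: (2*3 + 0.5)*z = -6 + 0.5*(0.4091 + 0.0409)
z^{k+1} = -0.8885
Step 3: u-update.
u^{k+1} = 0.0409 + 0.4091 + 0.8885 = 1.3384
Step 4: Primal residual = |0.4091 + 0.8885| = 1.2975


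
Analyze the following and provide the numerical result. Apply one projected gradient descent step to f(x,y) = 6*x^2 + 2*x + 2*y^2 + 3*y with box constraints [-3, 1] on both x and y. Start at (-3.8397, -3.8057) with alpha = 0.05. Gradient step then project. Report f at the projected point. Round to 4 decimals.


Step 1: Compute gradient at (-3.8397, -3.8057).
grad_x = 2*6*-3.8397 + 2 = -44.0764
grad_y = 2*2*-3.8057 + 3 = -12.2228
Step 2: Gradient step.
x_raw = -3.8397 - 0.05*-44.0764 = -1.6359
y_raw = -3.8057 - 0.05*-12.2228 = -3.1946
Step 3: Project onto [-3, 1].
x_proj = clip(-1.6359) = -1.6359
y_proj = clip(-3.1946) = -3.0
Step 4: Evaluate f.
f(-1.6359, -3.0) = 21.7849


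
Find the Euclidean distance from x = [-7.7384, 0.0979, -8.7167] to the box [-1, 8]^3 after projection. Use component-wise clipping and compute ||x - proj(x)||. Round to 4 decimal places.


Project each component onto [-1, 8].
clip(-7.7384) = -1.0, clip(0.0979) = 0.0979, clip(-8.7167) = -1.0
Projection = [-1.0, 0.0979, -1.0]
Squared diffs: [45.406, 0.0, 59.5475]
Distance = sqrt(104.9535) = 10.2447


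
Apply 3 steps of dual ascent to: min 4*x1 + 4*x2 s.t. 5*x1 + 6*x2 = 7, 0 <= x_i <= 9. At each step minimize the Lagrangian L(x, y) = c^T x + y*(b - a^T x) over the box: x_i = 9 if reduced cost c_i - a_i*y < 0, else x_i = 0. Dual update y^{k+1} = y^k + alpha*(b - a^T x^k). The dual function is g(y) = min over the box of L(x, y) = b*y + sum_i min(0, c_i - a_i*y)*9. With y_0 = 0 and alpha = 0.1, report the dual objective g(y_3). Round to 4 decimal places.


Dual ascent for LP: min 4*x1 + 4*x2, 5*x1 + 6*x2 = 7, 0 <= x_i <= 9
Step 1: y^k = 0.0, reduced costs: (4.0, 4.0)
  x^k = (0.0, 0.0), subgradient = b - a^T x = 7.0
  y^{k+1} = 0.0 + 0.1*7.0 = 0.7
Step 2: y^k = 0.7, reduced costs: (0.5, -0.2)
  x^k = (0.0, 9.0), subgradient = b - a^T x = -47.0
  y^{k+1} = 0.7 + 0.1*-47.0 = -4.0
Step 3: y^k = -4.0, reduced costs: (24.0, 28.0)
  x^k = (0.0, 0.0), subgradient = b - a^T x = 7.0
  y^{k+1} = -4.0 + 0.1*7.0 = -3.3
Dual objective at y_3 = -3.3: reduced costs (20.5, 23.8), box minimizer x = (0.0, 0.0)
g(y_3) = b*y + (c1 - a1*y)*x1 + (c2 - a2*y)*x2 = 7*(-3.3) + 20.5*0.0 + 23.8*0.0 = -23.1 + 0.0 + 0.0 = -23.1


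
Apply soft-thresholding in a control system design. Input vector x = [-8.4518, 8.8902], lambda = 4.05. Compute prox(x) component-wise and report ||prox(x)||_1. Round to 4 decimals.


Soft-thresholding with lambda = 4.05:
prox(-8.4518) = sign(-8.4518)*max(|-8.4518| - 4.05, 0) = -4.4018
prox(8.8902) = sign(8.8902)*max(|8.8902| - 4.05, 0) = 4.8402
prox(x) = [-4.4018, 4.8402]
||prox(x)||_1 = 4.4018 + 4.8402 = 9.242


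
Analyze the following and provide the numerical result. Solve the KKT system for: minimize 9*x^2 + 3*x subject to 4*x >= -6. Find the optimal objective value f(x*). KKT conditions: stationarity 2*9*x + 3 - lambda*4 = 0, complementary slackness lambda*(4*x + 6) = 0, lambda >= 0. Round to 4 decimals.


Step 1: Try lambda = 0 (constraint inactive).
Stationarity: 2*9*x + 3 = 0
x* = -3/(2*9) = -1/6 = -0.1667 (rounded; the exact value -1/6 is used below)
Check constraint: 4*-0.1667 = -0.6668 >= -6 -- satisfied.
Step 2: Compute optimal value.
f(x*) = 9*(-1/6)^2 + 3*(-1/6) = -0.25


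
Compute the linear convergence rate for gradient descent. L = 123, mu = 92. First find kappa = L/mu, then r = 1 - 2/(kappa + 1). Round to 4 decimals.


Step 1: Compute the condition number.
kappa = L/mu = 123/92 = 1.337
Step 2: Compute the convergence rate.
r = 1 - 2/(kappa + 1) = 1 - 2*mu/(L + mu) = (L - mu)/(L + mu) = 31/215 = 0.1442


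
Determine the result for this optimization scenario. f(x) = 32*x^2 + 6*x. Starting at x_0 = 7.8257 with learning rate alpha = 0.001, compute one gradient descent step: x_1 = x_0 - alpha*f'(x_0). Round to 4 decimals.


We compute the gradient at x_0 and apply the update.
f'(x) = 64*x + 6
f'(7.8257) = 64*7.8257 + 6 = 506.8448
x_1 = 7.8257 - 0.001*506.8448 = 7.3189


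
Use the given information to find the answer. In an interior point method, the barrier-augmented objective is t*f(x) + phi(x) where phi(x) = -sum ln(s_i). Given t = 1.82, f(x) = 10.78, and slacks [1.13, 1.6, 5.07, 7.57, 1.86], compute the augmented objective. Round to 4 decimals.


Step 1: Compute log-barrier.
ln values: [0.1222, 0.47, 1.6233, 2.0242, 0.6206]
phi = -(0.1222 + 0.47 + 1.6233 + 2.0242 + 0.6206) = -4.8603
Step 2: Compute augmented objective.
t*f(x) = 1.82*10.78 = 19.6196
Total = 19.6196 - 4.8603 = 14.7593


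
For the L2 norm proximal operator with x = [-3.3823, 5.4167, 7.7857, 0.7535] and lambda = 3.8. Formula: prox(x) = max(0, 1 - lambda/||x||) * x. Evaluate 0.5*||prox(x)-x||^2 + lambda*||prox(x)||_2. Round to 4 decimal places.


Step 1: Compute ||x||.
||x|| = 10.0978
Step 2: Compute scaling factor.
scale = max(0, 1 - 3.8/10.0978) = 0.6237
Step 3: prox(x) = [-2.1095, 3.3783, 4.8558, 0.4699]
||prox(x)|| = 6.2978
Step 4: Proximal objective.
0.5*||prox-x||^2 = 7.22
lambda*||prox|| = 23.9316
Total = 31.1516


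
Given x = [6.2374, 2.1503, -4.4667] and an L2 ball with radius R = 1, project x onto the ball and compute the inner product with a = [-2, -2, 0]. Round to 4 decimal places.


Step 1: Compute ||x|| (intermediates to 6 decimals).
||x|| = sqrt(6.2374^2 + 2.1503^2 + (-4.4667)^2) = 7.967456
Step 2: Project.
Since ||x|| > R, scale = R/||x|| = 1/7.967456 = 0.125511, proj(x) = scale * x
proj(x) = [0.782862, 0.269886, -0.56062]
Step 3: Dot product.
a^T * proj(x) = -2*0.782862 - 2*0.269886 + 0*(-0.56062) = -2.1055


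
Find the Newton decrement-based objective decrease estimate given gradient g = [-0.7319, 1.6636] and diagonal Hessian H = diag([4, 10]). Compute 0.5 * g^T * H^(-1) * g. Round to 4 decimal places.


Step 1: H is diagonal, so H^(-1) * g = [-0.183, 0.1664].
Step 2: g^T H^(-1) g = sum_i g_i^2 / H_ii
  = (-0.7319)^2/4 + (1.6636)^2/10
  = 0.1339 + 0.2768 = 0.4107
Step 3: Objective decrease = 0.5 * g^T H^(-1) g = 0.2053


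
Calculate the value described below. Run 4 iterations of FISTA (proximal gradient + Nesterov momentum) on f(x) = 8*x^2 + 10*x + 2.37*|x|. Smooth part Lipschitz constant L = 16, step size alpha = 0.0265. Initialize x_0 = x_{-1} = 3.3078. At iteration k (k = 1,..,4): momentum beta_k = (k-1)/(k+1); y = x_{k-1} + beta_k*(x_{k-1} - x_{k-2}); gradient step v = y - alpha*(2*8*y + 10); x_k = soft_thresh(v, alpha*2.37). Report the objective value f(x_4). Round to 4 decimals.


FISTA on f(x) = 8*x^2 + 10*x + 2.37*|x|
L = 16, alpha = 0.0265
Iteration 1: beta = 0.0, y = 3.3078 + 0.0*(3.3078 - 3.3078) = 3.3078
  grad(y) = 62.9248, v = y - alpha*grad = 1.6403
  prox(v) = soft_thresh(1.6403, 0.0628) = 1.5775
Iteration 2: beta = 0.3333, y = 1.5775 + 0.3333*(1.5775 - 3.3078) = 1.0007
  grad(y) = 26.0115, v = y - alpha*grad = 0.3114
  prox(v) = soft_thresh(0.3114, 0.0628) = 0.2486
Iteration 3: beta = 0.5, y = 0.2486 + 0.5*(0.2486 - 1.5775) = -0.4158
  grad(y) = 3.3467, v = y - alpha*grad = -0.5045
  prox(v) = soft_thresh(-0.5045, 0.0628) = -0.4417
Iteration 4: beta = 0.6, y = -0.4417 + 0.6*(-0.4417 - 0.2486) = -0.8559
  grad(y) = -3.6945, v = y - alpha*grad = -0.758
  prox(v) = soft_thresh(-0.758, 0.0628) = -0.6952
f(x_4) = 8*(-0.6952)^2 + 10*(-0.6952) + 2.37*|-0.6952| = -1.438


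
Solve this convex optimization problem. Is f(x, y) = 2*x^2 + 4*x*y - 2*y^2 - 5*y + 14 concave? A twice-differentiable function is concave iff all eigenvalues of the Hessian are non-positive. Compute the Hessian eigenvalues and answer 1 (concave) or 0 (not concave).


The Hessian of f(x,y) = 2*x^2 + 4*x*y - 2*y^2 - 5*y + 14 is:
H = [[4, 4], [4, -4]]
Trace = 4 - 4 = 0
Determinant = 4*-4 - (4)^2 = -32
Discriminant = (0)^2 - 4*-32 = 128.0
Eigenvalues: lambda_1 = -5.6569, lambda_2 = 5.6569
The function is not concave.

0
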